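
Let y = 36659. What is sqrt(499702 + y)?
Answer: sqrt(536361) ≈ 732.37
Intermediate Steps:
sqrt(499702 + y) = sqrt(499702 + 36659) = sqrt(536361)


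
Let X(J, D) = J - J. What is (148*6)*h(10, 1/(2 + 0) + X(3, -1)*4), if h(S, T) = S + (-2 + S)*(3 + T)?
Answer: 33744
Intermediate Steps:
X(J, D) = 0
(148*6)*h(10, 1/(2 + 0) + X(3, -1)*4) = (148*6)*(-6 - 2*(1/(2 + 0) + 0*4) + 4*10 + 10*(1/(2 + 0) + 0*4)) = 888*(-6 - 2*(1/2 + 0) + 40 + 10*(1/2 + 0)) = 888*(-6 - 2*(½ + 0) + 40 + 10*(½ + 0)) = 888*(-6 - 2*½ + 40 + 10*(½)) = 888*(-6 - 1 + 40 + 5) = 888*38 = 33744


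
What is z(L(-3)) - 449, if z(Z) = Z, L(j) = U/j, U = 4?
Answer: -1351/3 ≈ -450.33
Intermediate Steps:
L(j) = 4/j
z(L(-3)) - 449 = 4/(-3) - 449 = 4*(-⅓) - 449 = -4/3 - 449 = -1351/3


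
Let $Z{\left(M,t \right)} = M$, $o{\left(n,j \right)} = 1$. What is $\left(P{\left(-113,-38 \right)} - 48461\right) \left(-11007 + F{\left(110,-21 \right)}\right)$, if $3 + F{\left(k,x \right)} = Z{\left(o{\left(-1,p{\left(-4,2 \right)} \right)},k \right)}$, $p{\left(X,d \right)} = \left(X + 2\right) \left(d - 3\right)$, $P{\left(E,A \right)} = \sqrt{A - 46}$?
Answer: $533507149 - 22018 i \sqrt{21} \approx 5.3351 \cdot 10^{8} - 1.009 \cdot 10^{5} i$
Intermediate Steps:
$P{\left(E,A \right)} = \sqrt{-46 + A}$
$p{\left(X,d \right)} = \left(-3 + d\right) \left(2 + X\right)$ ($p{\left(X,d \right)} = \left(2 + X\right) \left(-3 + d\right) = \left(-3 + d\right) \left(2 + X\right)$)
$F{\left(k,x \right)} = -2$ ($F{\left(k,x \right)} = -3 + 1 = -2$)
$\left(P{\left(-113,-38 \right)} - 48461\right) \left(-11007 + F{\left(110,-21 \right)}\right) = \left(\sqrt{-46 - 38} - 48461\right) \left(-11007 - 2\right) = \left(\sqrt{-84} - 48461\right) \left(-11009\right) = \left(2 i \sqrt{21} - 48461\right) \left(-11009\right) = \left(-48461 + 2 i \sqrt{21}\right) \left(-11009\right) = 533507149 - 22018 i \sqrt{21}$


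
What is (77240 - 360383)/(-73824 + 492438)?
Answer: -13483/19934 ≈ -0.67638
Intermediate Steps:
(77240 - 360383)/(-73824 + 492438) = -283143/418614 = -283143*1/418614 = -13483/19934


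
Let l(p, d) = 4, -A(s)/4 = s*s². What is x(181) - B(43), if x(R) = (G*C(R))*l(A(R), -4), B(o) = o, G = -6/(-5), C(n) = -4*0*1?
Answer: -43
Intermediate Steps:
A(s) = -4*s³ (A(s) = -4*s*s² = -4*s³)
C(n) = 0 (C(n) = 0*1 = 0)
G = 6/5 (G = -6*(-⅕) = 6/5 ≈ 1.2000)
x(R) = 0 (x(R) = ((6/5)*0)*4 = 0*4 = 0)
x(181) - B(43) = 0 - 1*43 = 0 - 43 = -43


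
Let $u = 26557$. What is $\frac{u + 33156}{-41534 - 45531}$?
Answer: $- \frac{59713}{87065} \approx -0.68584$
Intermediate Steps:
$\frac{u + 33156}{-41534 - 45531} = \frac{26557 + 33156}{-41534 - 45531} = \frac{59713}{-87065} = 59713 \left(- \frac{1}{87065}\right) = - \frac{59713}{87065}$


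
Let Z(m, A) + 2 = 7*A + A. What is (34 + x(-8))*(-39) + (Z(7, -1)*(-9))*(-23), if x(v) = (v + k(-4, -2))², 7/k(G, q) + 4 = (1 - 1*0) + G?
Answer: -6555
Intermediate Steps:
Z(m, A) = -2 + 8*A (Z(m, A) = -2 + (7*A + A) = -2 + 8*A)
k(G, q) = 7/(-3 + G) (k(G, q) = 7/(-4 + ((1 - 1*0) + G)) = 7/(-4 + ((1 + 0) + G)) = 7/(-4 + (1 + G)) = 7/(-3 + G))
x(v) = (-1 + v)² (x(v) = (v + 7/(-3 - 4))² = (v + 7/(-7))² = (v + 7*(-⅐))² = (v - 1)² = (-1 + v)²)
(34 + x(-8))*(-39) + (Z(7, -1)*(-9))*(-23) = (34 + (-1 - 8)²)*(-39) + ((-2 + 8*(-1))*(-9))*(-23) = (34 + (-9)²)*(-39) + ((-2 - 8)*(-9))*(-23) = (34 + 81)*(-39) - 10*(-9)*(-23) = 115*(-39) + 90*(-23) = -4485 - 2070 = -6555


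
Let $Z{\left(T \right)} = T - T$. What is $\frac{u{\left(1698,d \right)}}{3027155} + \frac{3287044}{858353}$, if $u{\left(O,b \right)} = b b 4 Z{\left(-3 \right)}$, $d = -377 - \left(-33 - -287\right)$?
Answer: $\frac{3287044}{858353} \approx 3.8295$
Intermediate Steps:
$Z{\left(T \right)} = 0$
$d = -631$ ($d = -377 - \left(-33 + 287\right) = -377 - 254 = -631$)
$u{\left(O,b \right)} = 0$ ($u{\left(O,b \right)} = b b 4 \cdot 0 = b 4 b 0 = b 0 = 0$)
$\frac{u{\left(1698,d \right)}}{3027155} + \frac{3287044}{858353} = \frac{0}{3027155} + \frac{3287044}{858353} = 0 \cdot \frac{1}{3027155} + 3287044 \cdot \frac{1}{858353} = 0 + \frac{3287044}{858353} = \frac{3287044}{858353}$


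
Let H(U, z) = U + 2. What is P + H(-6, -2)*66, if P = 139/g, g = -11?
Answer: -3043/11 ≈ -276.64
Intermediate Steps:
P = -139/11 (P = 139/(-11) = 139*(-1/11) = -139/11 ≈ -12.636)
H(U, z) = 2 + U
P + H(-6, -2)*66 = -139/11 + (2 - 6)*66 = -139/11 - 4*66 = -139/11 - 264 = -3043/11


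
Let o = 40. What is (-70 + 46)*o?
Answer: -960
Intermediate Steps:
(-70 + 46)*o = (-70 + 46)*40 = -24*40 = -960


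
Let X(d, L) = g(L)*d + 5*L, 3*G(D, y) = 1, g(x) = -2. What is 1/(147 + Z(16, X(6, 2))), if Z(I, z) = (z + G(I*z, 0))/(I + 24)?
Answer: 24/3527 ≈ 0.0068047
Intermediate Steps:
G(D, y) = ⅓ (G(D, y) = (⅓)*1 = ⅓)
X(d, L) = -2*d + 5*L
Z(I, z) = (⅓ + z)/(24 + I) (Z(I, z) = (z + ⅓)/(I + 24) = (⅓ + z)/(24 + I))
1/(147 + Z(16, X(6, 2))) = 1/(147 + (⅓ + (-2*6 + 5*2))/(24 + 16)) = 1/(147 + (⅓ + (-12 + 10))/40) = 1/(147 + (⅓ - 2)/40) = 1/(147 + (1/40)*(-5/3)) = 1/(147 - 1/24) = 1/(3527/24) = 24/3527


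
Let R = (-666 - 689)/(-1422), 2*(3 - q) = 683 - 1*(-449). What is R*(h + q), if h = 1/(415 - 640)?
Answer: -17164598/31995 ≈ -536.48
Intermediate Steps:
h = -1/225 (h = 1/(-225) = -1/225 ≈ -0.0044444)
q = -563 (q = 3 - (683 - 1*(-449))/2 = 3 - (683 + 449)/2 = 3 - 1/2*1132 = 3 - 566 = -563)
R = 1355/1422 (R = -1355*(-1/1422) = 1355/1422 ≈ 0.95288)
R*(h + q) = 1355*(-1/225 - 563)/1422 = (1355/1422)*(-126676/225) = -17164598/31995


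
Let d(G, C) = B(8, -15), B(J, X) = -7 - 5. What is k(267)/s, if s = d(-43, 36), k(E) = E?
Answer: -89/4 ≈ -22.250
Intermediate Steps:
B(J, X) = -12
d(G, C) = -12
s = -12
k(267)/s = 267/(-12) = 267*(-1/12) = -89/4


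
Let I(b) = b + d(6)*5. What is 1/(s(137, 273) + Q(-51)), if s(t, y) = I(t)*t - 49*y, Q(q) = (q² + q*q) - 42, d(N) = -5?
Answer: 1/7127 ≈ 0.00014031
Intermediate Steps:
I(b) = -25 + b (I(b) = b - 5*5 = b - 25 = -25 + b)
Q(q) = -42 + 2*q² (Q(q) = (q² + q²) - 42 = 2*q² - 42 = -42 + 2*q²)
s(t, y) = -49*y + t*(-25 + t) (s(t, y) = (-25 + t)*t - 49*y = t*(-25 + t) - 49*y = -49*y + t*(-25 + t))
1/(s(137, 273) + Q(-51)) = 1/((-49*273 + 137*(-25 + 137)) + (-42 + 2*(-51)²)) = 1/((-13377 + 137*112) + (-42 + 2*2601)) = 1/((-13377 + 15344) + (-42 + 5202)) = 1/(1967 + 5160) = 1/7127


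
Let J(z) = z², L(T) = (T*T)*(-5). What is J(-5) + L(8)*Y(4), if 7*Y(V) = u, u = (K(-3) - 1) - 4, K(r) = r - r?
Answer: 1775/7 ≈ 253.57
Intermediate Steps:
L(T) = -5*T² (L(T) = T²*(-5) = -5*T²)
K(r) = 0
u = -5 (u = (0 - 1) - 4 = -1 - 4 = -5)
Y(V) = -5/7 (Y(V) = (⅐)*(-5) = -5/7)
J(-5) + L(8)*Y(4) = (-5)² - 5*8²*(-5/7) = 25 - 5*64*(-5/7) = 25 - 320*(-5/7) = 25 + 1600/7 = 1775/7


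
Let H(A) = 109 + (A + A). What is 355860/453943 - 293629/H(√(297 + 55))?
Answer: -14524973455243/4754145039 + 2349032*√22/10473 ≈ -2003.2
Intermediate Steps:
H(A) = 109 + 2*A
355860/453943 - 293629/H(√(297 + 55)) = 355860/453943 - 293629/(109 + 2*√(297 + 55)) = 355860*(1/453943) - 293629/(109 + 2*√352) = 355860/453943 - 293629/(109 + 2*(4*√22)) = 355860/453943 - 293629/(109 + 8*√22)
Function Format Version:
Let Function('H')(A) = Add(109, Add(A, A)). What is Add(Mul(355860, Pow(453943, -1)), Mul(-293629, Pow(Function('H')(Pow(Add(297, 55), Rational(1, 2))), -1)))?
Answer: Add(Rational(-14524973455243, 4754145039), Mul(Rational(2349032, 10473), Pow(22, Rational(1, 2)))) ≈ -2003.2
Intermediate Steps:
Function('H')(A) = Add(109, Mul(2, A))
Add(Mul(355860, Pow(453943, -1)), Mul(-293629, Pow(Function('H')(Pow(Add(297, 55), Rational(1, 2))), -1))) = Add(Mul(355860, Pow(453943, -1)), Mul(-293629, Pow(Add(109, Mul(2, Pow(Add(297, 55), Rational(1, 2)))), -1))) = Add(Mul(355860, Rational(1, 453943)), Mul(-293629, Pow(Add(109, Mul(2, Pow(352, Rational(1, 2)))), -1))) = Add(Rational(355860, 453943), Mul(-293629, Pow(Add(109, Mul(2, Mul(4, Pow(22, Rational(1, 2))))), -1))) = Add(Rational(355860, 453943), Mul(-293629, Pow(Add(109, Mul(8, Pow(22, Rational(1, 2)))), -1)))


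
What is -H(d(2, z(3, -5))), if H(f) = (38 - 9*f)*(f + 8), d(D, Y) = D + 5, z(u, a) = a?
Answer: 375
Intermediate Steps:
d(D, Y) = 5 + D
H(f) = (8 + f)*(38 - 9*f) (H(f) = (38 - 9*f)*(8 + f) = (8 + f)*(38 - 9*f))
-H(d(2, z(3, -5))) = -(304 - 34*(5 + 2) - 9*(5 + 2)²) = -(304 - 34*7 - 9*7²) = -(304 - 238 - 9*49) = -(304 - 238 - 441) = -1*(-375) = 375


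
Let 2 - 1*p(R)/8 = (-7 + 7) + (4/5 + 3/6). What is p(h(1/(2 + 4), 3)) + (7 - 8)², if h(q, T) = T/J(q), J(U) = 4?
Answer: 33/5 ≈ 6.6000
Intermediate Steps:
h(q, T) = T/4
p(R) = 28/5 (p(R) = 16 - 8*((-7 + 7) + (4/5 + 3/6)) = 16 - 8*(0 + (4*(⅕) + 3*(⅙))) = 16 - 8*(0 + (⅘ + ½)) = 16 - 8*(0 + 13/10) = 16 - 8*13/10 = 16 - 52/5 = 28/5)
p(h(1/(2 + 4), 3)) + (7 - 8)² = 28/5 + (7 - 8)² = 28/5 + (-1)² = 28/5 + 1 = 33/5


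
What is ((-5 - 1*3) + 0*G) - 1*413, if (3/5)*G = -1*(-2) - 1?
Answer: -421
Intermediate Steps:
G = 5/3 (G = 5*(-1*(-2) - 1)/3 = 5*(2 - 1)/3 = (5/3)*1 = 5/3 ≈ 1.6667)
((-5 - 1*3) + 0*G) - 1*413 = ((-5 - 1*3) + 0*(5/3)) - 1*413 = ((-5 - 3) + 0) - 413 = (-8 + 0) - 413 = -8 - 413 = -421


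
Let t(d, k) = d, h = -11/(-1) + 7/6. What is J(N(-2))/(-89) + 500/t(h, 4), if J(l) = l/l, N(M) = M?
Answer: 266927/6497 ≈ 41.085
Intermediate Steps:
J(l) = 1
h = 73/6 (h = -11*(-1) + 7*(⅙) = 11 + 7/6 = 73/6 ≈ 12.167)
J(N(-2))/(-89) + 500/t(h, 4) = 1/(-89) + 500/(73/6) = 1*(-1/89) + 500*(6/73) = -1/89 + 3000/73 = 266927/6497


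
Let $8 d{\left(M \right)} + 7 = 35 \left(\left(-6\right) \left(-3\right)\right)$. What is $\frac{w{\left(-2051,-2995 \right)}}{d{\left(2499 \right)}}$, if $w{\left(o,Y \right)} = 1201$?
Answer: $\frac{9608}{623} \approx 15.422$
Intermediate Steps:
$d{\left(M \right)} = \frac{623}{8}$ ($d{\left(M \right)} = - \frac{7}{8} + \frac{35 \left(\left(-6\right) \left(-3\right)\right)}{8} = - \frac{7}{8} + \frac{35 \cdot 18}{8} = - \frac{7}{8} + \frac{1}{8} \cdot 630 = - \frac{7}{8} + \frac{315}{4} = \frac{623}{8}$)
$\frac{w{\left(-2051,-2995 \right)}}{d{\left(2499 \right)}} = \frac{1201}{\frac{623}{8}} = 1201 \cdot \frac{8}{623} = \frac{9608}{623}$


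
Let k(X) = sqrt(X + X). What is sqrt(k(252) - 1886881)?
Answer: sqrt(-1886881 + 6*sqrt(14)) ≈ 1373.6*I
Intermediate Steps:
k(X) = sqrt(2)*sqrt(X) (k(X) = sqrt(2*X) = sqrt(2)*sqrt(X))
sqrt(k(252) - 1886881) = sqrt(sqrt(2)*sqrt(252) - 1886881) = sqrt(sqrt(2)*(6*sqrt(7)) - 1886881) = sqrt(6*sqrt(14) - 1886881) = sqrt(-1886881 + 6*sqrt(14))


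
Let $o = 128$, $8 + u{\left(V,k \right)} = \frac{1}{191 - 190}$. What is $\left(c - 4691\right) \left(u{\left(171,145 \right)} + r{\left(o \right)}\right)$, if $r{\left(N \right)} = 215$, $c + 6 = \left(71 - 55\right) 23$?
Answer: $-900432$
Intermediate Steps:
$c = 362$ ($c = -6 + \left(71 - 55\right) 23 = -6 + 16 \cdot 23 = -6 + 368 = 362$)
$u{\left(V,k \right)} = -7$ ($u{\left(V,k \right)} = -8 + \frac{1}{191 - 190} = -8 + 1^{-1} = -8 + 1 = -7$)
$\left(c - 4691\right) \left(u{\left(171,145 \right)} + r{\left(o \right)}\right) = \left(362 - 4691\right) \left(-7 + 215\right) = \left(-4329\right) 208 = -900432$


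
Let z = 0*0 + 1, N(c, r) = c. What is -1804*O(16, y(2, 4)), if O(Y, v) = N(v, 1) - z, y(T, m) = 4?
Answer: -5412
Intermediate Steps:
z = 1 (z = 0 + 1 = 1)
O(Y, v) = -1 + v (O(Y, v) = v - 1*1 = v - 1 = -1 + v)
-1804*O(16, y(2, 4)) = -1804*(-1 + 4) = -1804*3 = -5412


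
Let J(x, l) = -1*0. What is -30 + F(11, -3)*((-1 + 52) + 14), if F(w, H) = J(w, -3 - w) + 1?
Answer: 35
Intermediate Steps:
J(x, l) = 0
F(w, H) = 1 (F(w, H) = 0 + 1 = 1)
-30 + F(11, -3)*((-1 + 52) + 14) = -30 + 1*((-1 + 52) + 14) = -30 + 1*(51 + 14) = -30 + 1*65 = -30 + 65 = 35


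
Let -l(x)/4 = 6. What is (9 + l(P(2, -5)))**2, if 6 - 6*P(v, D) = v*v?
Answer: 225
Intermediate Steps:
P(v, D) = 1 - v**2/6 (P(v, D) = 1 - v*v/6 = 1 - v**2/6)
l(x) = -24 (l(x) = -4*6 = -24)
(9 + l(P(2, -5)))**2 = (9 - 24)**2 = (-15)**2 = 225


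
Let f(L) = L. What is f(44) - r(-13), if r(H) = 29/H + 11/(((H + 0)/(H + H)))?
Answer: 315/13 ≈ 24.231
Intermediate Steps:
r(H) = 22 + 29/H (r(H) = 29/H + 11/((H/((2*H)))) = 29/H + 11/((H*(1/(2*H)))) = 29/H + 11/(½) = 29/H + 11*2 = 29/H + 22 = 22 + 29/H)
f(44) - r(-13) = 44 - (22 + 29/(-13)) = 44 - (22 + 29*(-1/13)) = 44 - (22 - 29/13) = 44 - 1*257/13 = 44 - 257/13 = 315/13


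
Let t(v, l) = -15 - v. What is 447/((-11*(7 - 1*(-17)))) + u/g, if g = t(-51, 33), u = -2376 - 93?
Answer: -18553/264 ≈ -70.276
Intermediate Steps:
u = -2469
g = 36 (g = -15 - 1*(-51) = -15 + 51 = 36)
447/((-11*(7 - 1*(-17)))) + u/g = 447/((-11*(7 - 1*(-17)))) - 2469/36 = 447/((-11*(7 + 17))) - 2469*1/36 = 447/((-11*24)) - 823/12 = 447/(-264) - 823/12 = 447*(-1/264) - 823/12 = -149/88 - 823/12 = -18553/264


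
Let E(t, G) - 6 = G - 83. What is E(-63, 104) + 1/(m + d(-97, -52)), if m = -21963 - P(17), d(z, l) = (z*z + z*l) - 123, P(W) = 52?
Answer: 207494/7685 ≈ 27.000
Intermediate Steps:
E(t, G) = -77 + G (E(t, G) = 6 + (G - 83) = 6 + (-83 + G) = -77 + G)
d(z, l) = -123 + z**2 + l*z (d(z, l) = (z**2 + l*z) - 123 = -123 + z**2 + l*z)
m = -22015 (m = -21963 - 1*52 = -21963 - 52 = -22015)
E(-63, 104) + 1/(m + d(-97, -52)) = (-77 + 104) + 1/(-22015 + (-123 + (-97)**2 - 52*(-97))) = 27 + 1/(-22015 + (-123 + 9409 + 5044)) = 27 + 1/(-22015 + 14330) = 27 + 1/(-7685) = 27 - 1/7685 = 207494/7685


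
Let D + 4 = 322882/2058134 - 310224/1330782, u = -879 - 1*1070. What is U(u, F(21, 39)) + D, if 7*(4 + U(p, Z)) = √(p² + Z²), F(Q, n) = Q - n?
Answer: -1843351537883/228243973399 + 5*√151957/7 ≈ 270.36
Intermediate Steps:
u = -1949 (u = -879 - 1070 = -1949)
U(p, Z) = -4 + √(Z² + p²)/7 (U(p, Z) = -4 + √(p² + Z²)/7 = -4 + √(Z² + p²)/7)
D = -930375644287/228243973399 (D = -4 + (322882/2058134 - 310224/1330782) = -4 + (322882*(1/2058134) - 310224*1/1330782) = -4 + (161441/1029067 - 51704/221797) = -4 - 17399750691/228243973399 = -930375644287/228243973399 ≈ -4.0762)
U(u, F(21, 39)) + D = (-4 + √((21 - 1*39)² + (-1949)²)/7) - 930375644287/228243973399 = (-4 + √((21 - 39)² + 3798601)/7) - 930375644287/228243973399 = (-4 + √((-18)² + 3798601)/7) - 930375644287/228243973399 = (-4 + √(324 + 3798601)/7) - 930375644287/228243973399 = (-4 + √3798925/7) - 930375644287/228243973399 = (-4 + (5*√151957)/7) - 930375644287/228243973399 = (-4 + 5*√151957/7) - 930375644287/228243973399 = -1843351537883/228243973399 + 5*√151957/7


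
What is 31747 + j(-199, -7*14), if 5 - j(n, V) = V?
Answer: 31850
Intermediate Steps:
j(n, V) = 5 - V
31747 + j(-199, -7*14) = 31747 + (5 - (-7)*14) = 31747 + (5 - 1*(-98)) = 31747 + (5 + 98) = 31747 + 103 = 31850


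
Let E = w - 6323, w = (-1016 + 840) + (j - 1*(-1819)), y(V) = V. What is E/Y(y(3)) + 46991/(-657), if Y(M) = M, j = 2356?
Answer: -555947/657 ≈ -846.19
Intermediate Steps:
w = 3999 (w = (-1016 + 840) + (2356 - 1*(-1819)) = -176 + (2356 + 1819) = -176 + 4175 = 3999)
E = -2324 (E = 3999 - 6323 = -2324)
E/Y(y(3)) + 46991/(-657) = -2324/3 + 46991/(-657) = -2324*⅓ + 46991*(-1/657) = -2324/3 - 46991/657 = -555947/657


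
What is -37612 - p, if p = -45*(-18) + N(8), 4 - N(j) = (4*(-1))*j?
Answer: -38458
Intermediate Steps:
N(j) = 4 + 4*j (N(j) = 4 - 4*(-1)*j = 4 - (-4)*j = 4 + 4*j)
p = 846 (p = -45*(-18) + (4 + 4*8) = 810 + (4 + 32) = 810 + 36 = 846)
-37612 - p = -37612 - 1*846 = -37612 - 846 = -38458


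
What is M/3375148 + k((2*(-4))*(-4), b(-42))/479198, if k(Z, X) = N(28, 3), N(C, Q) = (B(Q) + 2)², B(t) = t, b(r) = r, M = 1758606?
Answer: 105350607086/202170521413 ≈ 0.52110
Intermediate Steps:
N(C, Q) = (2 + Q)² (N(C, Q) = (Q + 2)² = (2 + Q)²)
k(Z, X) = 25 (k(Z, X) = (2 + 3)² = 5² = 25)
M/3375148 + k((2*(-4))*(-4), b(-42))/479198 = 1758606/3375148 + 25/479198 = 1758606*(1/3375148) + 25*(1/479198) = 879303/1687574 + 25/479198 = 105350607086/202170521413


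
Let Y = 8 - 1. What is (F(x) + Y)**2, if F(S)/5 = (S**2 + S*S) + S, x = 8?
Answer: 471969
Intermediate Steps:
F(S) = 5*S + 10*S**2 (F(S) = 5*((S**2 + S*S) + S) = 5*((S**2 + S**2) + S) = 5*(2*S**2 + S) = 5*(S + 2*S**2) = 5*S + 10*S**2)
Y = 7
(F(x) + Y)**2 = (5*8*(1 + 2*8) + 7)**2 = (5*8*(1 + 16) + 7)**2 = (5*8*17 + 7)**2 = (680 + 7)**2 = 687**2 = 471969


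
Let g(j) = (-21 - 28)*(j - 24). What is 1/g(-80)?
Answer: 1/5096 ≈ 0.00019623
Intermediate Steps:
g(j) = 1176 - 49*j (g(j) = -49*(-24 + j) = 1176 - 49*j)
1/g(-80) = 1/(1176 - 49*(-80)) = 1/(1176 + 3920) = 1/5096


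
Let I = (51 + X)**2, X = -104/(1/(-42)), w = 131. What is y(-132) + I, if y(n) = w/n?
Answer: 2577637921/132 ≈ 1.9528e+7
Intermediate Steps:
y(n) = 131/n
X = 4368 (X = -104/(-1/42) = -104*(-42) = 4368)
I = 19527561 (I = (51 + 4368)**2 = 4419**2 = 19527561)
y(-132) + I = 131/(-132) + 19527561 = 131*(-1/132) + 19527561 = -131/132 + 19527561 = 2577637921/132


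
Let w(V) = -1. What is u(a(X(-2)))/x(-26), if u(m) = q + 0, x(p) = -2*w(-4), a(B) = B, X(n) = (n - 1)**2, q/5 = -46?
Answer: -115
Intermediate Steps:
q = -230 (q = 5*(-46) = -230)
X(n) = (-1 + n)**2
x(p) = 2 (x(p) = -2*(-1) = 2)
u(m) = -230 (u(m) = -230 + 0 = -230)
u(a(X(-2)))/x(-26) = -230/2 = -230*1/2 = -115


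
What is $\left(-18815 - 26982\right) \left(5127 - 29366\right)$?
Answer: $1110073483$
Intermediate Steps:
$\left(-18815 - 26982\right) \left(5127 - 29366\right) = \left(-45797\right) \left(-24239\right) = 1110073483$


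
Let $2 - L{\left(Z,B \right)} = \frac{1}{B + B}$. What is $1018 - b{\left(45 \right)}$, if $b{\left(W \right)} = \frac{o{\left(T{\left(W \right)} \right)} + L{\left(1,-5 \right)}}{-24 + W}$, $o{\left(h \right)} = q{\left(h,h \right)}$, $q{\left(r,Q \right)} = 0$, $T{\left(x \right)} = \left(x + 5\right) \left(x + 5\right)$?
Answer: $\frac{10179}{10} \approx 1017.9$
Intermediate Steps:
$L{\left(Z,B \right)} = 2 - \frac{1}{2 B}$ ($L{\left(Z,B \right)} = 2 - \frac{1}{B + B} = 2 - \frac{1}{2 B}$)
$T{\left(x \right)} = \left(5 + x\right)^{2}$ ($T{\left(x \right)} = \left(5 + x\right) \left(5 + x\right) = \left(5 + x\right)^{2}$)
$o{\left(h \right)} = 0$
$b{\left(W \right)} = \frac{21}{10 \left(-24 + W\right)}$ ($b{\left(W \right)} = \frac{0 + \left(2 - \frac{1}{2 \left(-5\right)}\right)}{-24 + W} = \frac{0 + \left(2 - - \frac{1}{10}\right)}{-24 + W} = \frac{0 + \left(2 + \frac{1}{10}\right)}{-24 + W} = \frac{0 + \frac{21}{10}}{-24 + W} = \frac{21}{10 \left(-24 + W\right)}$)
$1018 - b{\left(45 \right)} = 1018 - \frac{21}{10 \left(-24 + 45\right)} = 1018 - \frac{21}{10 \cdot 21} = 1018 - \frac{21}{10} \cdot \frac{1}{21} = 1018 - \frac{1}{10} = \frac{10179}{10}$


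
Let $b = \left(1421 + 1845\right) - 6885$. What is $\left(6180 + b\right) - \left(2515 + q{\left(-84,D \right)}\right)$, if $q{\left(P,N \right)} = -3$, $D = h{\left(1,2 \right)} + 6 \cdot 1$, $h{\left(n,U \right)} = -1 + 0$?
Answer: $49$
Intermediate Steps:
$h{\left(n,U \right)} = -1$
$b = -3619$ ($b = 3266 - 6885 = -3619$)
$D = 5$ ($D = -1 + 6 \cdot 1 = -1 + 6 = 5$)
$\left(6180 + b\right) - \left(2515 + q{\left(-84,D \right)}\right) = \left(6180 - 3619\right) - 2512 = 2561 + \left(-2515 + 3\right) = 2561 - 2512 = 49$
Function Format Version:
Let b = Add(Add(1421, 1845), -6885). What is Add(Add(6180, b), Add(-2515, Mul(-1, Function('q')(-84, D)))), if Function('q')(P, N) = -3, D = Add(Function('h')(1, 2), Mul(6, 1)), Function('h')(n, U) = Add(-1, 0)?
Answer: 49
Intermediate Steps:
Function('h')(n, U) = -1
b = -3619 (b = Add(3266, -6885) = -3619)
D = 5 (D = Add(-1, Mul(6, 1)) = Add(-1, 6) = 5)
Add(Add(6180, b), Add(-2515, Mul(-1, Function('q')(-84, D)))) = Add(Add(6180, -3619), Add(-2515, Mul(-1, -3))) = Add(2561, Add(-2515, 3)) = Add(2561, -2512) = 49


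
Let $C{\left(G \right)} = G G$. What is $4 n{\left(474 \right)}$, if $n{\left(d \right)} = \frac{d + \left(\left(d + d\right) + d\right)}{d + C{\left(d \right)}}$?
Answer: $\frac{16}{475} \approx 0.033684$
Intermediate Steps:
$C{\left(G \right)} = G^{2}$
$n{\left(d \right)} = \frac{4 d}{d + d^{2}}$ ($n{\left(d \right)} = \frac{d + \left(\left(d + d\right) + d\right)}{d + d^{2}} = \frac{d + \left(2 d + d\right)}{d + d^{2}} = \frac{d + 3 d}{d + d^{2}} = \frac{4 d}{d + d^{2}}$)
$4 n{\left(474 \right)} = 4 \frac{4}{1 + 474} = 4 \cdot \frac{4}{475} = \frac{16}{475}$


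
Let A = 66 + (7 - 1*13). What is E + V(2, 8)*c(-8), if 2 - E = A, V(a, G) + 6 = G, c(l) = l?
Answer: -74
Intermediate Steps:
V(a, G) = -6 + G
A = 60 (A = 66 + (7 - 13) = 66 - 6 = 60)
E = -58 (E = 2 - 1*60 = 2 - 60 = -58)
E + V(2, 8)*c(-8) = -58 + (-6 + 8)*(-8) = -58 + 2*(-8) = -58 - 16 = -74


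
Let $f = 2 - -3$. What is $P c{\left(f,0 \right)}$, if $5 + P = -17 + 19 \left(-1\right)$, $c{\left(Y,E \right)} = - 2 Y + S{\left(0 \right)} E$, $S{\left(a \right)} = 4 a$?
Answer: $410$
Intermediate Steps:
$f = 5$ ($f = 2 + 3 = 5$)
$c{\left(Y,E \right)} = - 2 Y$ ($c{\left(Y,E \right)} = - 2 Y + 4 \cdot 0 E = - 2 Y + 0 E = - 2 Y + 0 = - 2 Y$)
$P = -41$ ($P = -5 + \left(-17 + 19 \left(-1\right)\right) = -5 - 36 = -41$)
$P c{\left(f,0 \right)} = - 41 \left(\left(-2\right) 5\right) = \left(-41\right) \left(-10\right) = 410$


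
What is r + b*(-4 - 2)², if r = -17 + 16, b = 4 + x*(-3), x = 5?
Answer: -397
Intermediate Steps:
b = -11 (b = 4 + 5*(-3) = 4 - 15 = -11)
r = -1
r + b*(-4 - 2)² = -1 - 11*(-4 - 2)² = -1 - 11*(-6)² = -1 - 11*36 = -1 - 396 = -397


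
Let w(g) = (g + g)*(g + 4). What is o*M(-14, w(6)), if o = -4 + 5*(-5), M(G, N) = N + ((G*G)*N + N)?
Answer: -689040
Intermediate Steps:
w(g) = 2*g*(4 + g) (w(g) = (2*g)*(4 + g) = 2*g*(4 + g))
M(G, N) = 2*N + N*G² (M(G, N) = N + (G²*N + N) = N + (N*G² + N) = N + (N + N*G²) = 2*N + N*G²)
o = -29 (o = -4 - 25 = -29)
o*M(-14, w(6)) = -29*2*6*(4 + 6)*(2 + (-14)²) = -29*2*6*10*(2 + 196) = -3480*198 = -29*23760 = -689040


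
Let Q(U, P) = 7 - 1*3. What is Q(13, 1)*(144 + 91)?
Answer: 940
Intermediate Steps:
Q(U, P) = 4 (Q(U, P) = 7 - 3 = 4)
Q(13, 1)*(144 + 91) = 4*(144 + 91) = 4*235 = 940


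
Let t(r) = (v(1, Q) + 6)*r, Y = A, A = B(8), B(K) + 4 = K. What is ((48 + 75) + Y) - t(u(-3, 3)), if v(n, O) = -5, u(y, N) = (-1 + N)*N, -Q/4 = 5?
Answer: 121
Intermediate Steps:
B(K) = -4 + K
A = 4 (A = -4 + 8 = 4)
Q = -20 (Q = -4*5 = -20)
u(y, N) = N*(-1 + N)
Y = 4
t(r) = r (t(r) = (-5 + 6)*r = 1*r = r)
((48 + 75) + Y) - t(u(-3, 3)) = ((48 + 75) + 4) - 3*(-1 + 3) = (123 + 4) - 3*2 = 127 - 1*6 = 127 - 6 = 121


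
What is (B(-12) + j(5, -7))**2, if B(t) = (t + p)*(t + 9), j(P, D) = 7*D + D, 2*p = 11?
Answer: 5329/4 ≈ 1332.3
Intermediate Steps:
p = 11/2 (p = (1/2)*11 = 11/2 ≈ 5.5000)
j(P, D) = 8*D
B(t) = (9 + t)*(11/2 + t) (B(t) = (t + 11/2)*(t + 9) = (11/2 + t)*(9 + t) = (9 + t)*(11/2 + t))
(B(-12) + j(5, -7))**2 = ((99/2 + (-12)**2 + (29/2)*(-12)) + 8*(-7))**2 = ((99/2 + 144 - 174) - 56)**2 = (39/2 - 56)**2 = (-73/2)**2 = 5329/4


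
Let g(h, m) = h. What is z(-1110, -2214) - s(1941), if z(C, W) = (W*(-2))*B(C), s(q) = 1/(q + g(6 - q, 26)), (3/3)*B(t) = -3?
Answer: -79705/6 ≈ -13284.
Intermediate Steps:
B(t) = -3
s(q) = 1/6 (s(q) = 1/(q + (6 - q)) = 1/6)
z(C, W) = 6*W (z(C, W) = (W*(-2))*(-3) = -2*W*(-3) = 6*W)
z(-1110, -2214) - s(1941) = 6*(-2214) - 1*1/6 = -13284 - 1/6 = -79705/6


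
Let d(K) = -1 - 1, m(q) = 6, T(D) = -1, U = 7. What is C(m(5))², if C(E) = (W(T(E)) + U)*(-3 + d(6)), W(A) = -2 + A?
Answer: 400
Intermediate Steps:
d(K) = -2
C(E) = -20 (C(E) = ((-2 - 1) + 7)*(-3 - 2) = (-3 + 7)*(-5) = 4*(-5) = -20)
C(m(5))² = (-20)² = 400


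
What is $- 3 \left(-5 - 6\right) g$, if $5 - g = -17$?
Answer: $726$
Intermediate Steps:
$g = 22$ ($g = 5 - -17 = 5 + 17 = 22$)
$- 3 \left(-5 - 6\right) g = - 3 \left(-5 - 6\right) 22 = \left(-3\right) \left(-11\right) 22 = 33 \cdot 22 = 726$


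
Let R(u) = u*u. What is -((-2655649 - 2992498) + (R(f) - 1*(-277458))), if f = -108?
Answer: 5359025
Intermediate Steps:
R(u) = u**2
-((-2655649 - 2992498) + (R(f) - 1*(-277458))) = -((-2655649 - 2992498) + ((-108)**2 - 1*(-277458))) = -(-5648147 + (11664 + 277458)) = -(-5648147 + 289122) = -1*(-5359025) = 5359025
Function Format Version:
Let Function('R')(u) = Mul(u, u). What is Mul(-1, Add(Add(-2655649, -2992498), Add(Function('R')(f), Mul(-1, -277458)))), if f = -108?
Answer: 5359025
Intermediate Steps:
Function('R')(u) = Pow(u, 2)
Mul(-1, Add(Add(-2655649, -2992498), Add(Function('R')(f), Mul(-1, -277458)))) = Mul(-1, Add(Add(-2655649, -2992498), Add(Pow(-108, 2), Mul(-1, -277458)))) = Mul(-1, Add(-5648147, Add(11664, 277458))) = Mul(-1, Add(-5648147, 289122)) = Mul(-1, -5359025) = 5359025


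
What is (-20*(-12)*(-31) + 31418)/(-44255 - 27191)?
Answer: -11989/35723 ≈ -0.33561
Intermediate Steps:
(-20*(-12)*(-31) + 31418)/(-44255 - 27191) = (240*(-31) + 31418)/(-71446) = (-7440 + 31418)*(-1/71446) = 23978*(-1/71446) = -11989/35723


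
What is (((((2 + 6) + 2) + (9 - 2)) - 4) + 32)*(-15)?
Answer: -675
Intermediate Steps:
(((((2 + 6) + 2) + (9 - 2)) - 4) + 32)*(-15) = ((((8 + 2) + 7) - 4) + 32)*(-15) = (((10 + 7) - 4) + 32)*(-15) = ((17 - 4) + 32)*(-15) = (13 + 32)*(-15) = 45*(-15) = -675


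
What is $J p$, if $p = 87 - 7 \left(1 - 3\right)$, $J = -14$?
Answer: $-1414$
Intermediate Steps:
$p = 101$ ($p = 87 - -14 = 87 + 14 = 101$)
$J p = \left(-14\right) 101 = -1414$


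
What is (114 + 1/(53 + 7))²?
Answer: 46799281/3600 ≈ 13000.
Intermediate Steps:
(114 + 1/(53 + 7))² = (114 + 1/60)² = (6841/60)² = 46799281/3600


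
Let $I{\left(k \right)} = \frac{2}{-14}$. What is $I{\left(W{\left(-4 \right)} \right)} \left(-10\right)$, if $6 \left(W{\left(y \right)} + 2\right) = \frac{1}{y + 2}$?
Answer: $\frac{10}{7} \approx 1.4286$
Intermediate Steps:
$W{\left(y \right)} = -2 + \frac{1}{6 \left(2 + y\right)}$ ($W{\left(y \right)} = -2 + \frac{1}{6 \left(y + 2\right)} = -2 + \frac{1}{6 \left(2 + y\right)}$)
$I{\left(k \right)} = - \frac{1}{7}$ ($I{\left(k \right)} = 2 \left(- \frac{1}{14}\right) = - \frac{1}{7}$)
$I{\left(W{\left(-4 \right)} \right)} \left(-10\right) = \left(- \frac{1}{7}\right) \left(-10\right) = \frac{10}{7}$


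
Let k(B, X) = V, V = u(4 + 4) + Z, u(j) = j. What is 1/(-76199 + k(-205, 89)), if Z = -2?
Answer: -1/76193 ≈ -1.3125e-5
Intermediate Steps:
V = 6 (V = (4 + 4) - 2 = 8 - 2 = 6)
k(B, X) = 6
1/(-76199 + k(-205, 89)) = 1/(-76199 + 6) = 1/(-76193) = -1/76193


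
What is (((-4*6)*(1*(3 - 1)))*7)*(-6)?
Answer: 2016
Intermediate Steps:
(((-4*6)*(1*(3 - 1)))*7)*(-6) = (-24*2*7)*(-6) = -48*7*(-6) = -336*(-6) = 2016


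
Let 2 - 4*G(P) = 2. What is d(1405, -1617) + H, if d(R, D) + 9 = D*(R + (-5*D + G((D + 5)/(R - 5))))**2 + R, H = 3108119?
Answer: -145624072185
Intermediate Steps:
G(P) = 0 (G(P) = 1/2 - 1/4*2 = 1/2 - 1/2 = 0)
d(R, D) = -9 + R + D*(R - 5*D)**2 (d(R, D) = -9 + (D*(R + (-5*D + 0))**2 + R) = -9 + (D*(R - 5*D)**2 + R) = -9 + (R + D*(R - 5*D)**2) = -9 + R + D*(R - 5*D)**2)
d(1405, -1617) + H = (-9 + 1405 - 1617*(1405 - 5*(-1617))**2) + 3108119 = (-9 + 1405 - 1617*(1405 + 8085)**2) + 3108119 = (-9 + 1405 - 1617*9490**2) + 3108119 = (-9 + 1405 - 1617*90060100) + 3108119 = (-9 + 1405 - 145627181700) + 3108119 = -145627180304 + 3108119 = -145624072185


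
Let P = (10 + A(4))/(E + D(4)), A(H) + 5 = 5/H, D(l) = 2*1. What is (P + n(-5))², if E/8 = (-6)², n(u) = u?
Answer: 1334025/53824 ≈ 24.785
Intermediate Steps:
D(l) = 2
E = 288 (E = 8*(-6)² = 8*36 = 288)
A(H) = -5 + 5/H
P = 5/232 (P = (10 + (-5 + 5/4))/(288 + 2) = (10 + (-5 + 5*(¼)))/290 = (10 + (-5 + 5/4))*(1/290) = (10 - 15/4)*(1/290) = (25/4)*(1/290) = 5/232 ≈ 0.021552)
(P + n(-5))² = (5/232 - 5)² = (-1155/232)² = 1334025/53824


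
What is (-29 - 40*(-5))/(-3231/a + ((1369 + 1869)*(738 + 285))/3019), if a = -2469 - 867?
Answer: 3357128/21559781 ≈ 0.15571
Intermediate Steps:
a = -3336
(-29 - 40*(-5))/(-3231/a + ((1369 + 1869)*(738 + 285))/3019) = (-29 - 40*(-5))/(-3231/(-3336) + ((1369 + 1869)*(738 + 285))/3019) = (-29 + 200)/(-3231*(-1/3336) + (3238*1023)*(1/3019)) = 171/(1077/1112 + 3312474*(1/3019)) = 171/(1077/1112 + 3312474/3019) = 171/(3686722551/3357128) = 171*(3357128/3686722551) = 3357128/21559781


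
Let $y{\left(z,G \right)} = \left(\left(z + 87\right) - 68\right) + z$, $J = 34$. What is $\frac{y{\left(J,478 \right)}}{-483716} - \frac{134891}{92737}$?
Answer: $- \frac{65257003075}{44858370692} \approx -1.4547$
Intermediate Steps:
$y{\left(z,G \right)} = 19 + 2 z$ ($y{\left(z,G \right)} = \left(\left(87 + z\right) - 68\right) + z = \left(19 + z\right) + z = 19 + 2 z$)
$\frac{y{\left(J,478 \right)}}{-483716} - \frac{134891}{92737} = \frac{19 + 2 \cdot 34}{-483716} - \frac{134891}{92737} = \left(19 + 68\right) \left(- \frac{1}{483716}\right) - \frac{134891}{92737} = 87 \left(- \frac{1}{483716}\right) - \frac{134891}{92737} = - \frac{87}{483716} - \frac{134891}{92737} = - \frac{65257003075}{44858370692}$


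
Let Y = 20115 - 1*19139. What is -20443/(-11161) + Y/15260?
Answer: 80713329/42579215 ≈ 1.8956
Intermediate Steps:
Y = 976 (Y = 20115 - 19139 = 976)
-20443/(-11161) + Y/15260 = -20443/(-11161) + 976/15260 = -20443*(-1/11161) + 976*(1/15260) = 20443/11161 + 244/3815 = 80713329/42579215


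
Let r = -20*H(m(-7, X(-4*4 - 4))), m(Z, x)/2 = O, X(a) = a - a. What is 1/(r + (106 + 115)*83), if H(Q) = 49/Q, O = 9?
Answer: 9/164597 ≈ 5.4679e-5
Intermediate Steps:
X(a) = 0
m(Z, x) = 18 (m(Z, x) = 2*9 = 18)
r = -490/9 (r = -980/18 = -20*49/18 = -490/9 ≈ -54.444)
1/(r + (106 + 115)*83) = 1/(-490/9 + (106 + 115)*83) = 1/(-490/9 + 221*83) = 1/(-490/9 + 18343) = 1/(164597/9) = 9/164597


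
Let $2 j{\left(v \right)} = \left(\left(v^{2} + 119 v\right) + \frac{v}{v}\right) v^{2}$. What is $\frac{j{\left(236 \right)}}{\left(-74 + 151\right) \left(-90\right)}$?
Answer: $- \frac{129618516}{385} \approx -3.3667 \cdot 10^{5}$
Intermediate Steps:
$j{\left(v \right)} = \frac{v^{2} \left(1 + v^{2} + 119 v\right)}{2}$ ($j{\left(v \right)} = \frac{\left(\left(v^{2} + 119 v\right) + \frac{v}{v}\right) v^{2}}{2} = \frac{\left(\left(v^{2} + 119 v\right) + 1\right) v^{2}}{2} = \frac{\left(1 + v^{2} + 119 v\right) v^{2}}{2} = \frac{v^{2} \left(1 + v^{2} + 119 v\right)}{2}$)
$\frac{j{\left(236 \right)}}{\left(-74 + 151\right) \left(-90\right)} = \frac{\frac{1}{2} \cdot 236^{2} \left(1 + 236^{2} + 119 \cdot 236\right)}{\left(-74 + 151\right) \left(-90\right)} = \frac{\frac{1}{2} \cdot 55696 \left(1 + 55696 + 28084\right)}{77 \left(-90\right)} = \frac{\frac{1}{2} \cdot 55696 \cdot 83781}{-6930} = 2333133288 \left(- \frac{1}{6930}\right) = - \frac{129618516}{385}$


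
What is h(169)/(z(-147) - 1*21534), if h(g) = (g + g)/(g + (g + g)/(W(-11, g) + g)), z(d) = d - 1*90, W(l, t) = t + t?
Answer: -338/3693813 ≈ -9.1504e-5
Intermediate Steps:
W(l, t) = 2*t
z(d) = -90 + d (z(d) = d - 90 = -90 + d)
h(g) = 2*g/(2/3 + g) (h(g) = (g + g)/(g + (g + g)/(2*g + g)) = (2*g)/(g + (2*g)/((3*g))) = (2*g)/(g + (2*g)*(1/(3*g))) = (2*g)/(g + 2/3) = (2*g)/(2/3 + g) = 2*g/(2/3 + g))
h(169)/(z(-147) - 1*21534) = (6*169/(2 + 3*169))/((-90 - 147) - 1*21534) = (6*169/(2 + 507))/(-237 - 21534) = (6*169/509)/(-21771) = (6*169*(1/509))*(-1/21771) = (1014/509)*(-1/21771) = -338/3693813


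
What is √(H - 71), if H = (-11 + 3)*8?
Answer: 3*I*√15 ≈ 11.619*I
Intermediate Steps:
H = -64 (H = -8*8 = -64)
√(H - 71) = √(-64 - 71) = √(-135) = 3*I*√15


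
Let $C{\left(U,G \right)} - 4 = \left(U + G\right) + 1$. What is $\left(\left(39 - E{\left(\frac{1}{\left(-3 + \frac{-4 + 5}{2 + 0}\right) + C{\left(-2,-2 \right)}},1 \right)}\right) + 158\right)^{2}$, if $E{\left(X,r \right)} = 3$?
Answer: $37636$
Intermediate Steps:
$C{\left(U,G \right)} = 5 + G + U$ ($C{\left(U,G \right)} = 4 + \left(\left(U + G\right) + 1\right) = 4 + \left(\left(G + U\right) + 1\right) = 4 + \left(1 + G + U\right) = 5 + G + U$)
$\left(\left(39 - E{\left(\frac{1}{\left(-3 + \frac{-4 + 5}{2 + 0}\right) + C{\left(-2,-2 \right)}},1 \right)}\right) + 158\right)^{2} = \left(\left(39 - 3\right) + 158\right)^{2} = \left(36 + 158\right)^{2} = 194^{2} = 37636$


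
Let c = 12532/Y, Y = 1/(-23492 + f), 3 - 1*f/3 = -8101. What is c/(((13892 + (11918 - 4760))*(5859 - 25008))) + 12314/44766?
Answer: 5773821007/23134061565 ≈ 0.24958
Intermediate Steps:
f = 24312 (f = 9 - 3*(-8101) = 9 + 24303 = 24312)
Y = 1/820 (Y = 1/(-23492 + 24312) = 1/820 ≈ 0.0012195)
c = 10276240 (c = 12532/(1/820) = 12532*820 = 10276240)
c/(((13892 + (11918 - 4760))*(5859 - 25008))) + 12314/44766 = 10276240/(((13892 + (11918 - 4760))*(5859 - 25008))) + 12314/44766 = 10276240/(((13892 + 7158)*(-19149))) + 12314*(1/44766) = 10276240/((21050*(-19149))) + 6157/22383 = 10276240/(-403086450) + 6157/22383 = 10276240*(-1/403086450) + 6157/22383 = -79048/3100665 + 6157/22383 = 5773821007/23134061565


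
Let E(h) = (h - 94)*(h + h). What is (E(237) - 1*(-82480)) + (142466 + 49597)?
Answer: 342325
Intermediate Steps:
E(h) = 2*h*(-94 + h) (E(h) = (-94 + h)*(2*h) = 2*h*(-94 + h))
(E(237) - 1*(-82480)) + (142466 + 49597) = (2*237*(-94 + 237) - 1*(-82480)) + (142466 + 49597) = (2*237*143 + 82480) + 192063 = (67782 + 82480) + 192063 = 150262 + 192063 = 342325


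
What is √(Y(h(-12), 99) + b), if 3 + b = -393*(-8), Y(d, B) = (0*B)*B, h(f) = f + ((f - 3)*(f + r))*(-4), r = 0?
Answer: 3*√349 ≈ 56.045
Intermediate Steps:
h(f) = f - 4*f*(-3 + f) (h(f) = f + ((f - 3)*(f + 0))*(-4) = f + ((-3 + f)*f)*(-4) = f + (f*(-3 + f))*(-4) = f - 4*f*(-3 + f))
Y(d, B) = 0 (Y(d, B) = 0*B = 0)
b = 3141 (b = -3 - 393*(-8) = -3 + 3144 = 3141)
√(Y(h(-12), 99) + b) = √(0 + 3141) = √3141 = 3*√349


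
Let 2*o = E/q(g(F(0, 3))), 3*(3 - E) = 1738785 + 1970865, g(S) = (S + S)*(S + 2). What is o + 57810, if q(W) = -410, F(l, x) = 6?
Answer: 48640747/820 ≈ 59318.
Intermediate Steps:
g(S) = 2*S*(2 + S) (g(S) = (2*S)*(2 + S) = 2*S*(2 + S))
E = -1236547 (E = 3 - (1738785 + 1970865)/3 = 3 - ⅓*3709650 = 3 - 1236550 = -1236547)
o = 1236547/820 (o = (-1236547/(-410))/2 = (-1236547*(-1/410))/2 = (½)*(1236547/410) = 1236547/820 ≈ 1508.0)
o + 57810 = 1236547/820 + 57810 = 48640747/820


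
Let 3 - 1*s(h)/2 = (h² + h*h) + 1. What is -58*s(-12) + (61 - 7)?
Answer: 33230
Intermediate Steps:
s(h) = 4 - 4*h² (s(h) = 6 - 2*((h² + h*h) + 1) = 6 - 2*((h² + h²) + 1) = 6 - 2*(2*h² + 1) = 6 - 2*(1 + 2*h²) = 6 + (-2 - 4*h²) = 4 - 4*h²)
-58*s(-12) + (61 - 7) = -58*(4 - 4*(-12)²) + (61 - 7) = -58*(4 - 4*144) + 54 = -58*(4 - 576) + 54 = -58*(-572) + 54 = 33176 + 54 = 33230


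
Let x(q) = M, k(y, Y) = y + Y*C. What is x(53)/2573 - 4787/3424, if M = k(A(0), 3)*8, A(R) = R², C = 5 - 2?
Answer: -12070423/8809952 ≈ -1.3701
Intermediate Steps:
C = 3
k(y, Y) = y + 3*Y (k(y, Y) = y + Y*3 = y + 3*Y)
M = 72 (M = (0² + 3*3)*8 = (0 + 9)*8 = 9*8 = 72)
x(q) = 72
x(53)/2573 - 4787/3424 = 72/2573 - 4787/3424 = -12070423/8809952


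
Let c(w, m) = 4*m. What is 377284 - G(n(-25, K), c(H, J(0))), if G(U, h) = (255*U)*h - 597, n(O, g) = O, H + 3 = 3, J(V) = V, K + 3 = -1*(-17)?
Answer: 377881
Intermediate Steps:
K = 14 (K = -3 - 1*(-17) = -3 + 17 = 14)
H = 0 (H = -3 + 3 = 0)
G(U, h) = -597 + 255*U*h (G(U, h) = 255*U*h - 597 = -597 + 255*U*h)
377284 - G(n(-25, K), c(H, J(0))) = 377284 - (-597 + 255*(-25)*(4*0)) = 377284 - (-597 + 255*(-25)*0) = 377284 - (-597 + 0) = 377284 - 1*(-597) = 377284 + 597 = 377881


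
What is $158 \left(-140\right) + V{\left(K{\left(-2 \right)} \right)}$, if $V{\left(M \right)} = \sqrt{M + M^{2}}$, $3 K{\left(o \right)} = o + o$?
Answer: $- \frac{66358}{3} \approx -22119.0$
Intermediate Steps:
$K{\left(o \right)} = \frac{2 o}{3}$ ($K{\left(o \right)} = \frac{o + o}{3} = \frac{2 o}{3}$)
$158 \left(-140\right) + V{\left(K{\left(-2 \right)} \right)} = 158 \left(-140\right) + \sqrt{\frac{2}{3} \left(-2\right) \left(1 + \frac{2}{3} \left(-2\right)\right)} = -22120 + \sqrt{- \frac{4 \left(1 - \frac{4}{3}\right)}{3}} = -22120 + \sqrt{\left(- \frac{4}{3}\right) \left(- \frac{1}{3}\right)} = -22120 + \sqrt{\frac{4}{9}} = -22120 + \frac{2}{3} = - \frac{66358}{3}$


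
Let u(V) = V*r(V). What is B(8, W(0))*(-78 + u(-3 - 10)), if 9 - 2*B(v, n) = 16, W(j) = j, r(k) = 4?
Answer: 455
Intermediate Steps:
B(v, n) = -7/2 (B(v, n) = 9/2 - ½*16 = 9/2 - 8 = -7/2)
u(V) = 4*V (u(V) = V*4 = 4*V)
B(8, W(0))*(-78 + u(-3 - 10)) = -7*(-78 + 4*(-3 - 10))/2 = -7*(-78 + 4*(-13))/2 = -7*(-78 - 52)/2 = -7/2*(-130) = 455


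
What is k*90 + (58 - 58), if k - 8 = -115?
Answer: -9630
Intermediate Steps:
k = -107 (k = 8 - 115 = -107)
k*90 + (58 - 58) = -107*90 + (58 - 58) = -9630 + 0 = -9630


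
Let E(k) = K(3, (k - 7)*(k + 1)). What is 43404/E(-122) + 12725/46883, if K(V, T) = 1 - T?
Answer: -459074483/182937466 ≈ -2.5095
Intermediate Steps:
E(k) = 1 - (1 + k)*(-7 + k) (E(k) = 1 - (k - 7)*(k + 1) = 1 - (-7 + k)*(1 + k) = 1 - (1 + k)*(-7 + k))
43404/E(-122) + 12725/46883 = 43404/(8 - 1*(-122)**2 + 6*(-122)) + 12725/46883 = 43404/(8 - 1*14884 - 732) + 12725*(1/46883) = 43404/(8 - 14884 - 732) + 12725/46883 = 43404/(-15608) + 12725/46883 = 43404*(-1/15608) + 12725/46883 = -10851/3902 + 12725/46883 = -459074483/182937466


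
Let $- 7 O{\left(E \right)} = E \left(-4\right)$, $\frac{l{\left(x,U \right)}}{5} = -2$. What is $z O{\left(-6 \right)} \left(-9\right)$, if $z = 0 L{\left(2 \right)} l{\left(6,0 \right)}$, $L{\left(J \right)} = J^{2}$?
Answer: $0$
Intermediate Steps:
$l{\left(x,U \right)} = -10$ ($l{\left(x,U \right)} = 5 \left(-2\right) = -10$)
$O{\left(E \right)} = \frac{4 E}{7}$ ($O{\left(E \right)} = - \frac{E \left(-4\right)}{7} = - \frac{\left(-4\right) E}{7} = \frac{4 E}{7}$)
$z = 0$ ($z = 0 \cdot 2^{2} \left(-10\right) = 0 \cdot 4 \left(-10\right) = 0 \left(-10\right) = 0$)
$z O{\left(-6 \right)} \left(-9\right) = 0 \cdot \frac{4}{7} \left(-6\right) \left(-9\right) = 0 \left(- \frac{24}{7}\right) \left(-9\right) = 0 \left(-9\right) = 0$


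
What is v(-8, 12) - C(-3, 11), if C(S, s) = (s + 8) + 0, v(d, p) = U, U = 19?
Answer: 0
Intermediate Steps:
v(d, p) = 19
C(S, s) = 8 + s (C(S, s) = (8 + s) + 0 = 8 + s)
v(-8, 12) - C(-3, 11) = 19 - (8 + 11) = 19 - 1*19 = 19 - 19 = 0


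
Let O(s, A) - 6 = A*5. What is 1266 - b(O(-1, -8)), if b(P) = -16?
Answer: 1282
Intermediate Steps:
O(s, A) = 6 + 5*A (O(s, A) = 6 + A*5 = 6 + 5*A)
1266 - b(O(-1, -8)) = 1266 - 1*(-16) = 1266 + 16 = 1282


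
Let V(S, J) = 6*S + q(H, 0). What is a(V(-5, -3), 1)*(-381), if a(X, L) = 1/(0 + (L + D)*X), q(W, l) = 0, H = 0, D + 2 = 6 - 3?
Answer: 127/20 ≈ 6.3500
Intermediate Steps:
D = 1 (D = -2 + (6 - 3) = -2 + 3 = 1)
V(S, J) = 6*S (V(S, J) = 6*S + 0 = 6*S)
a(X, L) = 1/(X*(1 + L)) (a(X, L) = 1/(0 + (L + 1)*X) = 1/(0 + (1 + L)*X) = 1/(0 + X*(1 + L)) = 1/(X*(1 + L)))
a(V(-5, -3), 1)*(-381) = (1/(((6*(-5)))*(1 + 1)))*(-381) = (1/(-30*2))*(-381) = -1/30*½*(-381) = -1/60*(-381) = 127/20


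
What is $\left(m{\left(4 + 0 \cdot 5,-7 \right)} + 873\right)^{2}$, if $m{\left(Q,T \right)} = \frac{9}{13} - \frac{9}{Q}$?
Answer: $\frac{2053449225}{2704} \approx 7.5941 \cdot 10^{5}$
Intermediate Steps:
$m{\left(Q,T \right)} = \frac{9}{13} - \frac{9}{Q}$ ($m{\left(Q,T \right)} = 9 \cdot \frac{1}{13} - \frac{9}{Q} = \frac{9}{13} - \frac{9}{Q}$)
$\left(m{\left(4 + 0 \cdot 5,-7 \right)} + 873\right)^{2} = \left(\left(\frac{9}{13} - \frac{9}{4 + 0 \cdot 5}\right) + 873\right)^{2} = \left(\left(\frac{9}{13} - \frac{9}{4 + 0}\right) + 873\right)^{2} = \left(\left(\frac{9}{13} - \frac{9}{4}\right) + 873\right)^{2} = \left(- \frac{81}{52} + 873\right)^{2} = \left(\frac{45315}{52}\right)^{2} = \frac{2053449225}{2704}$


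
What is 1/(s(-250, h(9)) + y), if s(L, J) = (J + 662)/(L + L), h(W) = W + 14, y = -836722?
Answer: -100/83672337 ≈ -1.1951e-6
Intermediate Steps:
h(W) = 14 + W
s(L, J) = (662 + J)/(2*L) (s(L, J) = (662 + J)/((2*L)) = (662 + J)*(1/(2*L)) = (662 + J)/(2*L))
1/(s(-250, h(9)) + y) = 1/((½)*(662 + (14 + 9))/(-250) - 836722) = 1/((½)*(-1/250)*(662 + 23) - 836722) = 1/((½)*(-1/250)*685 - 836722) = 1/(-137/100 - 836722) = 1/(-83672337/100) = -100/83672337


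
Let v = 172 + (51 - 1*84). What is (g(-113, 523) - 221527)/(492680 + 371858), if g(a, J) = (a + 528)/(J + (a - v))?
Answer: -30016701/117144899 ≈ -0.25624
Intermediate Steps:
v = 139 (v = 172 + (51 - 84) = 172 - 33 = 139)
g(a, J) = (528 + a)/(-139 + J + a) (g(a, J) = (a + 528)/(J + (a - 1*139)) = (528 + a)/(J + (a - 139)) = (528 + a)/(J + (-139 + a)) = (528 + a)/(-139 + J + a))
(g(-113, 523) - 221527)/(492680 + 371858) = ((528 - 113)/(-139 + 523 - 113) - 221527)/(492680 + 371858) = (415/271 - 221527)/864538 = ((1/271)*415 - 221527)*(1/864538) = (415/271 - 221527)*(1/864538) = -60033402/271*1/864538 = -30016701/117144899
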